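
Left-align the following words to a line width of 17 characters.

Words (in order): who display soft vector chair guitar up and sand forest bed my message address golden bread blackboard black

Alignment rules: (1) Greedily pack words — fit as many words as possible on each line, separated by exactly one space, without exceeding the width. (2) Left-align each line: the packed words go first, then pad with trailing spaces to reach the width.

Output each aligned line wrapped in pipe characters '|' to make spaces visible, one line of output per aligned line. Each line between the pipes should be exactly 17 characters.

Line 1: ['who', 'display', 'soft'] (min_width=16, slack=1)
Line 2: ['vector', 'chair'] (min_width=12, slack=5)
Line 3: ['guitar', 'up', 'and'] (min_width=13, slack=4)
Line 4: ['sand', 'forest', 'bed'] (min_width=15, slack=2)
Line 5: ['my', 'message'] (min_width=10, slack=7)
Line 6: ['address', 'golden'] (min_width=14, slack=3)
Line 7: ['bread', 'blackboard'] (min_width=16, slack=1)
Line 8: ['black'] (min_width=5, slack=12)

Answer: |who display soft |
|vector chair     |
|guitar up and    |
|sand forest bed  |
|my message       |
|address golden   |
|bread blackboard |
|black            |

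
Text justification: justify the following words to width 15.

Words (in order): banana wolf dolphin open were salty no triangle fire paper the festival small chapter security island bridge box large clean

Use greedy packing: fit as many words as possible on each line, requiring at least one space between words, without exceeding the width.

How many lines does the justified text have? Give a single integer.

Answer: 10

Derivation:
Line 1: ['banana', 'wolf'] (min_width=11, slack=4)
Line 2: ['dolphin', 'open'] (min_width=12, slack=3)
Line 3: ['were', 'salty', 'no'] (min_width=13, slack=2)
Line 4: ['triangle', 'fire'] (min_width=13, slack=2)
Line 5: ['paper', 'the'] (min_width=9, slack=6)
Line 6: ['festival', 'small'] (min_width=14, slack=1)
Line 7: ['chapter'] (min_width=7, slack=8)
Line 8: ['security', 'island'] (min_width=15, slack=0)
Line 9: ['bridge', 'box'] (min_width=10, slack=5)
Line 10: ['large', 'clean'] (min_width=11, slack=4)
Total lines: 10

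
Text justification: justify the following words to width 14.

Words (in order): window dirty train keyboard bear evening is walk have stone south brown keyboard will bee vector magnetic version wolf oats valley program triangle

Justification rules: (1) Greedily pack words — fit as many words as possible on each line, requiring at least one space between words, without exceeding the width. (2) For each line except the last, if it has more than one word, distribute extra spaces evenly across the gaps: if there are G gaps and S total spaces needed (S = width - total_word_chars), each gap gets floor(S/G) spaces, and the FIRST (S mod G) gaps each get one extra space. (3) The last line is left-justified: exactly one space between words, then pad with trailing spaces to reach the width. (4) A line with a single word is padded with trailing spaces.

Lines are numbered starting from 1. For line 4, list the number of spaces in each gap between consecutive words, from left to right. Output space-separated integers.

Answer: 2 2

Derivation:
Line 1: ['window', 'dirty'] (min_width=12, slack=2)
Line 2: ['train', 'keyboard'] (min_width=14, slack=0)
Line 3: ['bear', 'evening'] (min_width=12, slack=2)
Line 4: ['is', 'walk', 'have'] (min_width=12, slack=2)
Line 5: ['stone', 'south'] (min_width=11, slack=3)
Line 6: ['brown', 'keyboard'] (min_width=14, slack=0)
Line 7: ['will', 'bee'] (min_width=8, slack=6)
Line 8: ['vector'] (min_width=6, slack=8)
Line 9: ['magnetic'] (min_width=8, slack=6)
Line 10: ['version', 'wolf'] (min_width=12, slack=2)
Line 11: ['oats', 'valley'] (min_width=11, slack=3)
Line 12: ['program'] (min_width=7, slack=7)
Line 13: ['triangle'] (min_width=8, slack=6)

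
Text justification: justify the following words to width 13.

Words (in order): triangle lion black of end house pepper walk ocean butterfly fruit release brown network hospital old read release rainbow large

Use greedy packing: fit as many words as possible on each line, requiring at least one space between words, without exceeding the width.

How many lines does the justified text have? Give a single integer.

Answer: 10

Derivation:
Line 1: ['triangle', 'lion'] (min_width=13, slack=0)
Line 2: ['black', 'of', 'end'] (min_width=12, slack=1)
Line 3: ['house', 'pepper'] (min_width=12, slack=1)
Line 4: ['walk', 'ocean'] (min_width=10, slack=3)
Line 5: ['butterfly'] (min_width=9, slack=4)
Line 6: ['fruit', 'release'] (min_width=13, slack=0)
Line 7: ['brown', 'network'] (min_width=13, slack=0)
Line 8: ['hospital', 'old'] (min_width=12, slack=1)
Line 9: ['read', 'release'] (min_width=12, slack=1)
Line 10: ['rainbow', 'large'] (min_width=13, slack=0)
Total lines: 10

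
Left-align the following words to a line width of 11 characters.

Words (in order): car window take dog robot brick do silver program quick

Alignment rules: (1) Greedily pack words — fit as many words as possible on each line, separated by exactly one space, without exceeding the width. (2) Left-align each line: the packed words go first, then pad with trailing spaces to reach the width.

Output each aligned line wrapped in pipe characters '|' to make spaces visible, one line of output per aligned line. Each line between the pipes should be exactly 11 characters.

Answer: |car window |
|take dog   |
|robot brick|
|do silver  |
|program    |
|quick      |

Derivation:
Line 1: ['car', 'window'] (min_width=10, slack=1)
Line 2: ['take', 'dog'] (min_width=8, slack=3)
Line 3: ['robot', 'brick'] (min_width=11, slack=0)
Line 4: ['do', 'silver'] (min_width=9, slack=2)
Line 5: ['program'] (min_width=7, slack=4)
Line 6: ['quick'] (min_width=5, slack=6)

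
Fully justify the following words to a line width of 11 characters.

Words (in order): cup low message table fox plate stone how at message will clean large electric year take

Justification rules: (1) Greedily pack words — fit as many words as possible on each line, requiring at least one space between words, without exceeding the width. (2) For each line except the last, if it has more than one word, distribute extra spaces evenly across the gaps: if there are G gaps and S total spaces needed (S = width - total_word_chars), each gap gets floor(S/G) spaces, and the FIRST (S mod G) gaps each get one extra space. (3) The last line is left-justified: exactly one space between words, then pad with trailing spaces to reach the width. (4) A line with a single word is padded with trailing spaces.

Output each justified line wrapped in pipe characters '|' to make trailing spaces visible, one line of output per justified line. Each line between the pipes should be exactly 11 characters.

Answer: |cup     low|
|message    |
|table   fox|
|plate stone|
|how      at|
|message    |
|will  clean|
|large      |
|electric   |
|year take  |

Derivation:
Line 1: ['cup', 'low'] (min_width=7, slack=4)
Line 2: ['message'] (min_width=7, slack=4)
Line 3: ['table', 'fox'] (min_width=9, slack=2)
Line 4: ['plate', 'stone'] (min_width=11, slack=0)
Line 5: ['how', 'at'] (min_width=6, slack=5)
Line 6: ['message'] (min_width=7, slack=4)
Line 7: ['will', 'clean'] (min_width=10, slack=1)
Line 8: ['large'] (min_width=5, slack=6)
Line 9: ['electric'] (min_width=8, slack=3)
Line 10: ['year', 'take'] (min_width=9, slack=2)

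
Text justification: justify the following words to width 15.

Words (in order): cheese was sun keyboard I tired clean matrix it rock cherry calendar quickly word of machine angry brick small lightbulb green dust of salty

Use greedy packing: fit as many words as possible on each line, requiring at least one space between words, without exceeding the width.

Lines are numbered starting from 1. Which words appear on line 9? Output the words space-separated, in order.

Line 1: ['cheese', 'was', 'sun'] (min_width=14, slack=1)
Line 2: ['keyboard', 'I'] (min_width=10, slack=5)
Line 3: ['tired', 'clean'] (min_width=11, slack=4)
Line 4: ['matrix', 'it', 'rock'] (min_width=14, slack=1)
Line 5: ['cherry', 'calendar'] (min_width=15, slack=0)
Line 6: ['quickly', 'word', 'of'] (min_width=15, slack=0)
Line 7: ['machine', 'angry'] (min_width=13, slack=2)
Line 8: ['brick', 'small'] (min_width=11, slack=4)
Line 9: ['lightbulb', 'green'] (min_width=15, slack=0)
Line 10: ['dust', 'of', 'salty'] (min_width=13, slack=2)

Answer: lightbulb green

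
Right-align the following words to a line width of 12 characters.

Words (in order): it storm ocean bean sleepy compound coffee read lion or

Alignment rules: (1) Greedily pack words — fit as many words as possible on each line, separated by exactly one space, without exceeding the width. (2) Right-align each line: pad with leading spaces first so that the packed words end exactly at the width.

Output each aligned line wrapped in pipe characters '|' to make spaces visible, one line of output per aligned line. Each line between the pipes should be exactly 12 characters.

Line 1: ['it', 'storm'] (min_width=8, slack=4)
Line 2: ['ocean', 'bean'] (min_width=10, slack=2)
Line 3: ['sleepy'] (min_width=6, slack=6)
Line 4: ['compound'] (min_width=8, slack=4)
Line 5: ['coffee', 'read'] (min_width=11, slack=1)
Line 6: ['lion', 'or'] (min_width=7, slack=5)

Answer: |    it storm|
|  ocean bean|
|      sleepy|
|    compound|
| coffee read|
|     lion or|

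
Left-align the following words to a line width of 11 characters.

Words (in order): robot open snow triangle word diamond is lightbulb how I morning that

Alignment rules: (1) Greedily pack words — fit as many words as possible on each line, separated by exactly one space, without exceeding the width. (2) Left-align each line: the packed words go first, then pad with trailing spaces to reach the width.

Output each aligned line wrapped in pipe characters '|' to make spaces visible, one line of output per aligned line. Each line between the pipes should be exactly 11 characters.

Line 1: ['robot', 'open'] (min_width=10, slack=1)
Line 2: ['snow'] (min_width=4, slack=7)
Line 3: ['triangle'] (min_width=8, slack=3)
Line 4: ['word'] (min_width=4, slack=7)
Line 5: ['diamond', 'is'] (min_width=10, slack=1)
Line 6: ['lightbulb'] (min_width=9, slack=2)
Line 7: ['how', 'I'] (min_width=5, slack=6)
Line 8: ['morning'] (min_width=7, slack=4)
Line 9: ['that'] (min_width=4, slack=7)

Answer: |robot open |
|snow       |
|triangle   |
|word       |
|diamond is |
|lightbulb  |
|how I      |
|morning    |
|that       |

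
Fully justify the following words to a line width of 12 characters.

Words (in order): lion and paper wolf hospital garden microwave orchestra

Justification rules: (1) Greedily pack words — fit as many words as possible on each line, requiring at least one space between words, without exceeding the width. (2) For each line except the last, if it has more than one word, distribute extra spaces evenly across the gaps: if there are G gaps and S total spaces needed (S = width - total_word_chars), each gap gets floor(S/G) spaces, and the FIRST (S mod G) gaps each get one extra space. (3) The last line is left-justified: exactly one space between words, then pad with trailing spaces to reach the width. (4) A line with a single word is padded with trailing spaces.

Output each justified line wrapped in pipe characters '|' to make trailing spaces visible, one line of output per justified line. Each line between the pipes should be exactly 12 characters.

Answer: |lion     and|
|paper   wolf|
|hospital    |
|garden      |
|microwave   |
|orchestra   |

Derivation:
Line 1: ['lion', 'and'] (min_width=8, slack=4)
Line 2: ['paper', 'wolf'] (min_width=10, slack=2)
Line 3: ['hospital'] (min_width=8, slack=4)
Line 4: ['garden'] (min_width=6, slack=6)
Line 5: ['microwave'] (min_width=9, slack=3)
Line 6: ['orchestra'] (min_width=9, slack=3)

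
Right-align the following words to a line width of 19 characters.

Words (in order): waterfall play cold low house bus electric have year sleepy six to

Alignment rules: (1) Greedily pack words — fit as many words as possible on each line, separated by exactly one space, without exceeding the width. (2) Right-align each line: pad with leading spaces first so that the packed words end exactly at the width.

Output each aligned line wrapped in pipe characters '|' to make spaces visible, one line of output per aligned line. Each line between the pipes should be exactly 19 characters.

Answer: |waterfall play cold|
|      low house bus|
| electric have year|
|      sleepy six to|

Derivation:
Line 1: ['waterfall', 'play', 'cold'] (min_width=19, slack=0)
Line 2: ['low', 'house', 'bus'] (min_width=13, slack=6)
Line 3: ['electric', 'have', 'year'] (min_width=18, slack=1)
Line 4: ['sleepy', 'six', 'to'] (min_width=13, slack=6)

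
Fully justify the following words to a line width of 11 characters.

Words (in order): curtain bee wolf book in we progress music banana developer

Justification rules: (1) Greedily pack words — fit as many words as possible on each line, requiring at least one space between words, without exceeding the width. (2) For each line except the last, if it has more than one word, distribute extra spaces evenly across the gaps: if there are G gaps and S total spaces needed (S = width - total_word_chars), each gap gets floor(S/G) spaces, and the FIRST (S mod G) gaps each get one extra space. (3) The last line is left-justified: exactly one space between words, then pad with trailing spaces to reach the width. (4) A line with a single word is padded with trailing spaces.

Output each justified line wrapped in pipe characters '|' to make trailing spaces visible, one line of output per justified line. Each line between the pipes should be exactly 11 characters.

Answer: |curtain bee|
|wolf   book|
|in       we|
|progress   |
|music      |
|banana     |
|developer  |

Derivation:
Line 1: ['curtain', 'bee'] (min_width=11, slack=0)
Line 2: ['wolf', 'book'] (min_width=9, slack=2)
Line 3: ['in', 'we'] (min_width=5, slack=6)
Line 4: ['progress'] (min_width=8, slack=3)
Line 5: ['music'] (min_width=5, slack=6)
Line 6: ['banana'] (min_width=6, slack=5)
Line 7: ['developer'] (min_width=9, slack=2)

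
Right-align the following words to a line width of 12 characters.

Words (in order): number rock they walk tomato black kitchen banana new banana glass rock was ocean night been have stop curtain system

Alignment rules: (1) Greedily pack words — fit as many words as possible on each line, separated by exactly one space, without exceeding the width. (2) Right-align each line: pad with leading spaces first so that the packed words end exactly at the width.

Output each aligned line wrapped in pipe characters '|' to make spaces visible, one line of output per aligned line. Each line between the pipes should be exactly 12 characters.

Answer: | number rock|
|   they walk|
|tomato black|
|     kitchen|
|  banana new|
|banana glass|
|    rock was|
| ocean night|
|   been have|
|stop curtain|
|      system|

Derivation:
Line 1: ['number', 'rock'] (min_width=11, slack=1)
Line 2: ['they', 'walk'] (min_width=9, slack=3)
Line 3: ['tomato', 'black'] (min_width=12, slack=0)
Line 4: ['kitchen'] (min_width=7, slack=5)
Line 5: ['banana', 'new'] (min_width=10, slack=2)
Line 6: ['banana', 'glass'] (min_width=12, slack=0)
Line 7: ['rock', 'was'] (min_width=8, slack=4)
Line 8: ['ocean', 'night'] (min_width=11, slack=1)
Line 9: ['been', 'have'] (min_width=9, slack=3)
Line 10: ['stop', 'curtain'] (min_width=12, slack=0)
Line 11: ['system'] (min_width=6, slack=6)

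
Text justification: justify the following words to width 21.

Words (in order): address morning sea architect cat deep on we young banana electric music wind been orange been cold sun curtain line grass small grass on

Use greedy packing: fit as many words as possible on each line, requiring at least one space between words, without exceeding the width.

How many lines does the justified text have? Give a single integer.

Line 1: ['address', 'morning', 'sea'] (min_width=19, slack=2)
Line 2: ['architect', 'cat', 'deep', 'on'] (min_width=21, slack=0)
Line 3: ['we', 'young', 'banana'] (min_width=15, slack=6)
Line 4: ['electric', 'music', 'wind'] (min_width=19, slack=2)
Line 5: ['been', 'orange', 'been', 'cold'] (min_width=21, slack=0)
Line 6: ['sun', 'curtain', 'line'] (min_width=16, slack=5)
Line 7: ['grass', 'small', 'grass', 'on'] (min_width=20, slack=1)
Total lines: 7

Answer: 7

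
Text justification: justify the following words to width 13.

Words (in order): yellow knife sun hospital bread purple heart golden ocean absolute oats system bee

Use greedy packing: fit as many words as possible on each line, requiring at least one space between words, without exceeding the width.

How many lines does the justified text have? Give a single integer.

Answer: 7

Derivation:
Line 1: ['yellow', 'knife'] (min_width=12, slack=1)
Line 2: ['sun', 'hospital'] (min_width=12, slack=1)
Line 3: ['bread', 'purple'] (min_width=12, slack=1)
Line 4: ['heart', 'golden'] (min_width=12, slack=1)
Line 5: ['ocean'] (min_width=5, slack=8)
Line 6: ['absolute', 'oats'] (min_width=13, slack=0)
Line 7: ['system', 'bee'] (min_width=10, slack=3)
Total lines: 7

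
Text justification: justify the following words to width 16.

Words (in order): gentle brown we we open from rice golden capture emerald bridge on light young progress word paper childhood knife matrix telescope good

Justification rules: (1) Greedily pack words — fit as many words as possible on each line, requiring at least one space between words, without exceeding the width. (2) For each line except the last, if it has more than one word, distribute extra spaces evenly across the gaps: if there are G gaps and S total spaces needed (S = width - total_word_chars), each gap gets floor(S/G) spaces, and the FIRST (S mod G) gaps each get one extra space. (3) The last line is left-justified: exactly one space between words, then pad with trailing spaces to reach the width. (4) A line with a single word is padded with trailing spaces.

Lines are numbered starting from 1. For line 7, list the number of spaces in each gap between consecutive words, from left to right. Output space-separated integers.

Line 1: ['gentle', 'brown', 'we'] (min_width=15, slack=1)
Line 2: ['we', 'open', 'from'] (min_width=12, slack=4)
Line 3: ['rice', 'golden'] (min_width=11, slack=5)
Line 4: ['capture', 'emerald'] (min_width=15, slack=1)
Line 5: ['bridge', 'on', 'light'] (min_width=15, slack=1)
Line 6: ['young', 'progress'] (min_width=14, slack=2)
Line 7: ['word', 'paper'] (min_width=10, slack=6)
Line 8: ['childhood', 'knife'] (min_width=15, slack=1)
Line 9: ['matrix', 'telescope'] (min_width=16, slack=0)
Line 10: ['good'] (min_width=4, slack=12)

Answer: 7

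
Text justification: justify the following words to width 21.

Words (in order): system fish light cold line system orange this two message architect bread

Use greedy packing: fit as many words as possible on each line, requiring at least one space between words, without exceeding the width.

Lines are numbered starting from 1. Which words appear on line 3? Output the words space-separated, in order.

Answer: orange this two

Derivation:
Line 1: ['system', 'fish', 'light'] (min_width=17, slack=4)
Line 2: ['cold', 'line', 'system'] (min_width=16, slack=5)
Line 3: ['orange', 'this', 'two'] (min_width=15, slack=6)
Line 4: ['message', 'architect'] (min_width=17, slack=4)
Line 5: ['bread'] (min_width=5, slack=16)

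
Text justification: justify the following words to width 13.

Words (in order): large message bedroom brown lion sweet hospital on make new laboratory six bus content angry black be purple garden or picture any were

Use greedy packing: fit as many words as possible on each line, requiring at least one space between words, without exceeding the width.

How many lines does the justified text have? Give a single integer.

Answer: 12

Derivation:
Line 1: ['large', 'message'] (min_width=13, slack=0)
Line 2: ['bedroom', 'brown'] (min_width=13, slack=0)
Line 3: ['lion', 'sweet'] (min_width=10, slack=3)
Line 4: ['hospital', 'on'] (min_width=11, slack=2)
Line 5: ['make', 'new'] (min_width=8, slack=5)
Line 6: ['laboratory'] (min_width=10, slack=3)
Line 7: ['six', 'bus'] (min_width=7, slack=6)
Line 8: ['content', 'angry'] (min_width=13, slack=0)
Line 9: ['black', 'be'] (min_width=8, slack=5)
Line 10: ['purple', 'garden'] (min_width=13, slack=0)
Line 11: ['or', 'picture'] (min_width=10, slack=3)
Line 12: ['any', 'were'] (min_width=8, slack=5)
Total lines: 12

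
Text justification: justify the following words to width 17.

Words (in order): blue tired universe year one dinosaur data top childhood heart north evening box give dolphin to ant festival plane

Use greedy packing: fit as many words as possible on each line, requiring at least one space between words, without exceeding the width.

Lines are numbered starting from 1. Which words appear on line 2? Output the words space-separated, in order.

Line 1: ['blue', 'tired'] (min_width=10, slack=7)
Line 2: ['universe', 'year', 'one'] (min_width=17, slack=0)
Line 3: ['dinosaur', 'data', 'top'] (min_width=17, slack=0)
Line 4: ['childhood', 'heart'] (min_width=15, slack=2)
Line 5: ['north', 'evening', 'box'] (min_width=17, slack=0)
Line 6: ['give', 'dolphin', 'to'] (min_width=15, slack=2)
Line 7: ['ant', 'festival'] (min_width=12, slack=5)
Line 8: ['plane'] (min_width=5, slack=12)

Answer: universe year one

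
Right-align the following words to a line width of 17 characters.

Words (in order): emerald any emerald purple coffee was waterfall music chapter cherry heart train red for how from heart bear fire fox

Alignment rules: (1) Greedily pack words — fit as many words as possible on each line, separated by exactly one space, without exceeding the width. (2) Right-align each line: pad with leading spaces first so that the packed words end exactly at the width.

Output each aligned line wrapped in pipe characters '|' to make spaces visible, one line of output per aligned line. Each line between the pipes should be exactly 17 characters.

Answer: |      emerald any|
|   emerald purple|
|       coffee was|
|  waterfall music|
|   chapter cherry|
|  heart train red|
|     for how from|
|  heart bear fire|
|              fox|

Derivation:
Line 1: ['emerald', 'any'] (min_width=11, slack=6)
Line 2: ['emerald', 'purple'] (min_width=14, slack=3)
Line 3: ['coffee', 'was'] (min_width=10, slack=7)
Line 4: ['waterfall', 'music'] (min_width=15, slack=2)
Line 5: ['chapter', 'cherry'] (min_width=14, slack=3)
Line 6: ['heart', 'train', 'red'] (min_width=15, slack=2)
Line 7: ['for', 'how', 'from'] (min_width=12, slack=5)
Line 8: ['heart', 'bear', 'fire'] (min_width=15, slack=2)
Line 9: ['fox'] (min_width=3, slack=14)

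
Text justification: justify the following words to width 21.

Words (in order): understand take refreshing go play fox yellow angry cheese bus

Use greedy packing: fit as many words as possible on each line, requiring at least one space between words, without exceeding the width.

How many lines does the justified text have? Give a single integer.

Answer: 4

Derivation:
Line 1: ['understand', 'take'] (min_width=15, slack=6)
Line 2: ['refreshing', 'go', 'play'] (min_width=18, slack=3)
Line 3: ['fox', 'yellow', 'angry'] (min_width=16, slack=5)
Line 4: ['cheese', 'bus'] (min_width=10, slack=11)
Total lines: 4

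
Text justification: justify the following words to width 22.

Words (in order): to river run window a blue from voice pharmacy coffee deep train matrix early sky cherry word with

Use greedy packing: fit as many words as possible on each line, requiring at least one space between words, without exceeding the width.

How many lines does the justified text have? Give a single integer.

Line 1: ['to', 'river', 'run', 'window', 'a'] (min_width=21, slack=1)
Line 2: ['blue', 'from', 'voice'] (min_width=15, slack=7)
Line 3: ['pharmacy', 'coffee', 'deep'] (min_width=20, slack=2)
Line 4: ['train', 'matrix', 'early', 'sky'] (min_width=22, slack=0)
Line 5: ['cherry', 'word', 'with'] (min_width=16, slack=6)
Total lines: 5

Answer: 5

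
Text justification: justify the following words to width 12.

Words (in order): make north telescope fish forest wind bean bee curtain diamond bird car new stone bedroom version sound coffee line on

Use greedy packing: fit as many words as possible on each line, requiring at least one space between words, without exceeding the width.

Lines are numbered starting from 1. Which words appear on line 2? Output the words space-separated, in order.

Answer: telescope

Derivation:
Line 1: ['make', 'north'] (min_width=10, slack=2)
Line 2: ['telescope'] (min_width=9, slack=3)
Line 3: ['fish', 'forest'] (min_width=11, slack=1)
Line 4: ['wind', 'bean'] (min_width=9, slack=3)
Line 5: ['bee', 'curtain'] (min_width=11, slack=1)
Line 6: ['diamond', 'bird'] (min_width=12, slack=0)
Line 7: ['car', 'new'] (min_width=7, slack=5)
Line 8: ['stone'] (min_width=5, slack=7)
Line 9: ['bedroom'] (min_width=7, slack=5)
Line 10: ['version'] (min_width=7, slack=5)
Line 11: ['sound', 'coffee'] (min_width=12, slack=0)
Line 12: ['line', 'on'] (min_width=7, slack=5)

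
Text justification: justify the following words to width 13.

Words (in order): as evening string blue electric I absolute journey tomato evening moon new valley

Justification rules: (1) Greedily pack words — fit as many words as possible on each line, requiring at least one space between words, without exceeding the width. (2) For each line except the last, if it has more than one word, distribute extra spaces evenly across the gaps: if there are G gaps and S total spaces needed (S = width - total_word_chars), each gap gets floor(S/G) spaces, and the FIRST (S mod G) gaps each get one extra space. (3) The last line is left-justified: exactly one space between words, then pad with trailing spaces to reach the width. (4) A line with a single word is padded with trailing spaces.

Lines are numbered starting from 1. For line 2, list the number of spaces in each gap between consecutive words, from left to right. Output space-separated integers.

Answer: 3

Derivation:
Line 1: ['as', 'evening'] (min_width=10, slack=3)
Line 2: ['string', 'blue'] (min_width=11, slack=2)
Line 3: ['electric', 'I'] (min_width=10, slack=3)
Line 4: ['absolute'] (min_width=8, slack=5)
Line 5: ['journey'] (min_width=7, slack=6)
Line 6: ['tomato'] (min_width=6, slack=7)
Line 7: ['evening', 'moon'] (min_width=12, slack=1)
Line 8: ['new', 'valley'] (min_width=10, slack=3)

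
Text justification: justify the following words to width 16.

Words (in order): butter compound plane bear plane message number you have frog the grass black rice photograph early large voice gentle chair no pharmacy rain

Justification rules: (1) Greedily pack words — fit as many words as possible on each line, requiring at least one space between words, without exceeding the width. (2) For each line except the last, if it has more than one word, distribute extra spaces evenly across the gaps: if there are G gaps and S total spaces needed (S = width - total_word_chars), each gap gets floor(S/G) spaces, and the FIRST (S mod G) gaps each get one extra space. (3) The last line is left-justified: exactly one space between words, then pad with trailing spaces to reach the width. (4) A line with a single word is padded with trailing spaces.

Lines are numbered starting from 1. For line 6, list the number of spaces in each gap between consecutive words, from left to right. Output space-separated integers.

Line 1: ['butter', 'compound'] (min_width=15, slack=1)
Line 2: ['plane', 'bear', 'plane'] (min_width=16, slack=0)
Line 3: ['message', 'number'] (min_width=14, slack=2)
Line 4: ['you', 'have', 'frog'] (min_width=13, slack=3)
Line 5: ['the', 'grass', 'black'] (min_width=15, slack=1)
Line 6: ['rice', 'photograph'] (min_width=15, slack=1)
Line 7: ['early', 'large'] (min_width=11, slack=5)
Line 8: ['voice', 'gentle'] (min_width=12, slack=4)
Line 9: ['chair', 'no'] (min_width=8, slack=8)
Line 10: ['pharmacy', 'rain'] (min_width=13, slack=3)

Answer: 2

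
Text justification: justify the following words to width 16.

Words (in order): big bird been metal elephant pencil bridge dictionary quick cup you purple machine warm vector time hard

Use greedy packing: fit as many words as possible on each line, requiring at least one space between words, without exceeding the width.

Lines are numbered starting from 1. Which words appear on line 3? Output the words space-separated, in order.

Line 1: ['big', 'bird', 'been'] (min_width=13, slack=3)
Line 2: ['metal', 'elephant'] (min_width=14, slack=2)
Line 3: ['pencil', 'bridge'] (min_width=13, slack=3)
Line 4: ['dictionary', 'quick'] (min_width=16, slack=0)
Line 5: ['cup', 'you', 'purple'] (min_width=14, slack=2)
Line 6: ['machine', 'warm'] (min_width=12, slack=4)
Line 7: ['vector', 'time', 'hard'] (min_width=16, slack=0)

Answer: pencil bridge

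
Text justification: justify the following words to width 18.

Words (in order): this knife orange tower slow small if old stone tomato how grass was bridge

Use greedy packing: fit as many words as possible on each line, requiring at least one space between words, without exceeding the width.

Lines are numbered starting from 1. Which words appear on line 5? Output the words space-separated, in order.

Line 1: ['this', 'knife', 'orange'] (min_width=17, slack=1)
Line 2: ['tower', 'slow', 'small'] (min_width=16, slack=2)
Line 3: ['if', 'old', 'stone'] (min_width=12, slack=6)
Line 4: ['tomato', 'how', 'grass'] (min_width=16, slack=2)
Line 5: ['was', 'bridge'] (min_width=10, slack=8)

Answer: was bridge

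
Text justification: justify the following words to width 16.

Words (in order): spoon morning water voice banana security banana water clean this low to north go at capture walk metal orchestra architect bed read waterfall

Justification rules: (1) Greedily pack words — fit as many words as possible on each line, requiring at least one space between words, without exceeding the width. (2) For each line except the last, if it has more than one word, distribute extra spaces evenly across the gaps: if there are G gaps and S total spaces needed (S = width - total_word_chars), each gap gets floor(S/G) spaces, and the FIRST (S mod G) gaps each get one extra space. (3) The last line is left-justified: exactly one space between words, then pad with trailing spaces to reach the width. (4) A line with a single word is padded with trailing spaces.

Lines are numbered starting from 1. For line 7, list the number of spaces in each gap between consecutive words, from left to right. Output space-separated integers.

Answer: 5

Derivation:
Line 1: ['spoon', 'morning'] (min_width=13, slack=3)
Line 2: ['water', 'voice'] (min_width=11, slack=5)
Line 3: ['banana', 'security'] (min_width=15, slack=1)
Line 4: ['banana', 'water'] (min_width=12, slack=4)
Line 5: ['clean', 'this', 'low'] (min_width=14, slack=2)
Line 6: ['to', 'north', 'go', 'at'] (min_width=14, slack=2)
Line 7: ['capture', 'walk'] (min_width=12, slack=4)
Line 8: ['metal', 'orchestra'] (min_width=15, slack=1)
Line 9: ['architect', 'bed'] (min_width=13, slack=3)
Line 10: ['read', 'waterfall'] (min_width=14, slack=2)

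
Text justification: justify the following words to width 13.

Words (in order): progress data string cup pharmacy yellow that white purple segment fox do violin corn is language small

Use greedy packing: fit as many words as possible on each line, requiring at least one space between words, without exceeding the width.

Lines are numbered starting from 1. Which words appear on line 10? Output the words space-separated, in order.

Answer: small

Derivation:
Line 1: ['progress', 'data'] (min_width=13, slack=0)
Line 2: ['string', 'cup'] (min_width=10, slack=3)
Line 3: ['pharmacy'] (min_width=8, slack=5)
Line 4: ['yellow', 'that'] (min_width=11, slack=2)
Line 5: ['white', 'purple'] (min_width=12, slack=1)
Line 6: ['segment', 'fox'] (min_width=11, slack=2)
Line 7: ['do', 'violin'] (min_width=9, slack=4)
Line 8: ['corn', 'is'] (min_width=7, slack=6)
Line 9: ['language'] (min_width=8, slack=5)
Line 10: ['small'] (min_width=5, slack=8)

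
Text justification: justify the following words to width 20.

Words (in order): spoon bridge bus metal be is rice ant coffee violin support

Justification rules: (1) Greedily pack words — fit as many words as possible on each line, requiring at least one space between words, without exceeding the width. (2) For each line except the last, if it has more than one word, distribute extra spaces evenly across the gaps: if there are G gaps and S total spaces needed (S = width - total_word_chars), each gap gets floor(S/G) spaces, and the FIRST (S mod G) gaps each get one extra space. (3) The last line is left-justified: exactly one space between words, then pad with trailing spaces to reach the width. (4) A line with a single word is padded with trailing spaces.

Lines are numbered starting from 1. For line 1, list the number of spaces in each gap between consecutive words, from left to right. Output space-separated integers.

Answer: 3 3

Derivation:
Line 1: ['spoon', 'bridge', 'bus'] (min_width=16, slack=4)
Line 2: ['metal', 'be', 'is', 'rice', 'ant'] (min_width=20, slack=0)
Line 3: ['coffee', 'violin'] (min_width=13, slack=7)
Line 4: ['support'] (min_width=7, slack=13)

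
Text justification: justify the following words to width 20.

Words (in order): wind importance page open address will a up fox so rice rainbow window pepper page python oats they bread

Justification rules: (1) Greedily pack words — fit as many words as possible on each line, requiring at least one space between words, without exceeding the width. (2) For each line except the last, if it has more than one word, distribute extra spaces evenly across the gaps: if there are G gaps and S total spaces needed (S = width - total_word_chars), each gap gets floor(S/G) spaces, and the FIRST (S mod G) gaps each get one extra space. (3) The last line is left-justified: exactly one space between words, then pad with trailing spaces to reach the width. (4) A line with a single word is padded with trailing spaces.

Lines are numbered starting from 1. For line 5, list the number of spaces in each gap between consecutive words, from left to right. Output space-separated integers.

Answer: 2 2

Derivation:
Line 1: ['wind', 'importance', 'page'] (min_width=20, slack=0)
Line 2: ['open', 'address', 'will', 'a'] (min_width=19, slack=1)
Line 3: ['up', 'fox', 'so', 'rice'] (min_width=14, slack=6)
Line 4: ['rainbow', 'window'] (min_width=14, slack=6)
Line 5: ['pepper', 'page', 'python'] (min_width=18, slack=2)
Line 6: ['oats', 'they', 'bread'] (min_width=15, slack=5)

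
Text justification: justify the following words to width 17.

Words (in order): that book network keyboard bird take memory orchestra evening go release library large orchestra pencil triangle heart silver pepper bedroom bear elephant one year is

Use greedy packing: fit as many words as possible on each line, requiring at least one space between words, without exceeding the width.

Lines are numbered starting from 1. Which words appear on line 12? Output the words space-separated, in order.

Line 1: ['that', 'book', 'network'] (min_width=17, slack=0)
Line 2: ['keyboard', 'bird'] (min_width=13, slack=4)
Line 3: ['take', 'memory'] (min_width=11, slack=6)
Line 4: ['orchestra', 'evening'] (min_width=17, slack=0)
Line 5: ['go', 'release'] (min_width=10, slack=7)
Line 6: ['library', 'large'] (min_width=13, slack=4)
Line 7: ['orchestra', 'pencil'] (min_width=16, slack=1)
Line 8: ['triangle', 'heart'] (min_width=14, slack=3)
Line 9: ['silver', 'pepper'] (min_width=13, slack=4)
Line 10: ['bedroom', 'bear'] (min_width=12, slack=5)
Line 11: ['elephant', 'one', 'year'] (min_width=17, slack=0)
Line 12: ['is'] (min_width=2, slack=15)

Answer: is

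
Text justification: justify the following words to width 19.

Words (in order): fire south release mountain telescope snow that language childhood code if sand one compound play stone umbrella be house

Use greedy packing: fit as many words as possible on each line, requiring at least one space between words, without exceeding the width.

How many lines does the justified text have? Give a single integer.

Answer: 7

Derivation:
Line 1: ['fire', 'south', 'release'] (min_width=18, slack=1)
Line 2: ['mountain', 'telescope'] (min_width=18, slack=1)
Line 3: ['snow', 'that', 'language'] (min_width=18, slack=1)
Line 4: ['childhood', 'code', 'if'] (min_width=17, slack=2)
Line 5: ['sand', 'one', 'compound'] (min_width=17, slack=2)
Line 6: ['play', 'stone', 'umbrella'] (min_width=19, slack=0)
Line 7: ['be', 'house'] (min_width=8, slack=11)
Total lines: 7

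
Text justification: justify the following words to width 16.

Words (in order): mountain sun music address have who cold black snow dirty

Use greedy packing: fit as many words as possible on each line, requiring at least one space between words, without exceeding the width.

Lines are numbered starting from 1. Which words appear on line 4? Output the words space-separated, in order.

Answer: black snow dirty

Derivation:
Line 1: ['mountain', 'sun'] (min_width=12, slack=4)
Line 2: ['music', 'address'] (min_width=13, slack=3)
Line 3: ['have', 'who', 'cold'] (min_width=13, slack=3)
Line 4: ['black', 'snow', 'dirty'] (min_width=16, slack=0)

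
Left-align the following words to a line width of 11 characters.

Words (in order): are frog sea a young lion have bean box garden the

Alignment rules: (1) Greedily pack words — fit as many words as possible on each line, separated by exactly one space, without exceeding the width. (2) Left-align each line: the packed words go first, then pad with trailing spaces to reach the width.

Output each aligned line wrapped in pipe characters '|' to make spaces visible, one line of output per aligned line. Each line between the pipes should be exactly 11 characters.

Answer: |are frog   |
|sea a young|
|lion have  |
|bean box   |
|garden the |

Derivation:
Line 1: ['are', 'frog'] (min_width=8, slack=3)
Line 2: ['sea', 'a', 'young'] (min_width=11, slack=0)
Line 3: ['lion', 'have'] (min_width=9, slack=2)
Line 4: ['bean', 'box'] (min_width=8, slack=3)
Line 5: ['garden', 'the'] (min_width=10, slack=1)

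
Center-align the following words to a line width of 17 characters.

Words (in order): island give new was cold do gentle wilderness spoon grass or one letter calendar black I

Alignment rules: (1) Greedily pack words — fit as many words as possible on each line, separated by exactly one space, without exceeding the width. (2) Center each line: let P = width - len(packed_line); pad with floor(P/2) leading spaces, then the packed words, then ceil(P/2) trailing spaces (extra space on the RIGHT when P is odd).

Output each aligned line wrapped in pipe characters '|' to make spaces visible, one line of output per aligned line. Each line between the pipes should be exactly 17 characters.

Answer: | island give new |
|   was cold do   |
|gentle wilderness|
| spoon grass or  |
|   one letter    |
|calendar black I |

Derivation:
Line 1: ['island', 'give', 'new'] (min_width=15, slack=2)
Line 2: ['was', 'cold', 'do'] (min_width=11, slack=6)
Line 3: ['gentle', 'wilderness'] (min_width=17, slack=0)
Line 4: ['spoon', 'grass', 'or'] (min_width=14, slack=3)
Line 5: ['one', 'letter'] (min_width=10, slack=7)
Line 6: ['calendar', 'black', 'I'] (min_width=16, slack=1)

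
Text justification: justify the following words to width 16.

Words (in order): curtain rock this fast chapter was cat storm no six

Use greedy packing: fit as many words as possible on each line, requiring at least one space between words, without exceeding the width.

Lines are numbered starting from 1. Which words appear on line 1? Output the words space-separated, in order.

Line 1: ['curtain', 'rock'] (min_width=12, slack=4)
Line 2: ['this', 'fast'] (min_width=9, slack=7)
Line 3: ['chapter', 'was', 'cat'] (min_width=15, slack=1)
Line 4: ['storm', 'no', 'six'] (min_width=12, slack=4)

Answer: curtain rock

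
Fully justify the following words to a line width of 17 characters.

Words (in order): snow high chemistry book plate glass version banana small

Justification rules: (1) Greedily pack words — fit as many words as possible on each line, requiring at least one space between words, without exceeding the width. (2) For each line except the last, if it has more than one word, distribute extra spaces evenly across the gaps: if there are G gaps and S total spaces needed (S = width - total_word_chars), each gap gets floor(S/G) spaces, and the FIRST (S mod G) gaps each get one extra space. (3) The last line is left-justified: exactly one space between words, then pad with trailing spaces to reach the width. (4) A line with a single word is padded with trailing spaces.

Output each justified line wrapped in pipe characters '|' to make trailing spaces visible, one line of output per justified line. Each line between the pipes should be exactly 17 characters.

Line 1: ['snow', 'high'] (min_width=9, slack=8)
Line 2: ['chemistry', 'book'] (min_width=14, slack=3)
Line 3: ['plate', 'glass'] (min_width=11, slack=6)
Line 4: ['version', 'banana'] (min_width=14, slack=3)
Line 5: ['small'] (min_width=5, slack=12)

Answer: |snow         high|
|chemistry    book|
|plate       glass|
|version    banana|
|small            |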